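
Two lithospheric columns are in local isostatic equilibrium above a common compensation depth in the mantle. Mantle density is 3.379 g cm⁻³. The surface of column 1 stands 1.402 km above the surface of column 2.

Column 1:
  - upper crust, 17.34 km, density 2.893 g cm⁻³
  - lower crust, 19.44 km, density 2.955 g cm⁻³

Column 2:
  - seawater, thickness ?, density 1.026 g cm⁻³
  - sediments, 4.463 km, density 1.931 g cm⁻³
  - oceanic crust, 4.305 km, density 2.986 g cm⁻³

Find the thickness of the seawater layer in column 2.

1.61 km

Take the compensation level at the base of the deeper column (depth z_c below the surface of column 1) and equate Σ ρ_i t_i down to z_c; mantle fills any gap and the z_c terms cancel.
Column 1: 17.34×2.893 + 19.44×2.955 + (z_c − 36.78)×3.379
Column 2: 1.402×0 + x×1.026 + 4.463×1.931 + 4.305×2.986 + (z_c − 1.402 − 8.768 − x)×3.379
The z_c×3.379 term appears on both sides and cancels. Collect the known terms of each column as K = Σ(ρt)_known − 3.379 × (depth of known layers): K_1 = 107.60982 − 3.379×36.78 = −16.6698; K_2 = 21.472783 − 3.379×(1.402 + 8.768) = −12.891647.
Balance: K_1 = K_2 − x×(3.379 − 1.026), so x = (K_2 − K_1)/(3.379 − 1.026) = 3.77815/2.353 = 1.61 km.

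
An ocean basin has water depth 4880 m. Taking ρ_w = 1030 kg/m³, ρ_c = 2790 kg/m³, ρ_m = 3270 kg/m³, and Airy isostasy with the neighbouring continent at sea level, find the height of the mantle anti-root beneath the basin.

Isostatic balance requires: replacing crust with seawater at the top is compensated by replacing crust with mantle at the base: d (ρ_c − ρ_w) = a (ρ_m − ρ_c).
a = d (ρ_c − ρ_w)/(ρ_m − ρ_c) = 4880 m × 1760/480 = 17900 m.

17900 m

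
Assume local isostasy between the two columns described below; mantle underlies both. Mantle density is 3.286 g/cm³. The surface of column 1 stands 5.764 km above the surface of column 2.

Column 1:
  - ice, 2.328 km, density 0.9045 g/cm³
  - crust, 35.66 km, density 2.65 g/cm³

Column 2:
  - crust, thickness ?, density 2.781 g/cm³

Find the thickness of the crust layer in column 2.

Take the compensation level at the base of the deeper column (depth z_c below the surface of column 1) and equate Σ ρ_i t_i down to z_c; mantle fills any gap and the z_c terms cancel.
Column 1: 2.328×0.9045 + 35.66×2.65 + (z_c − 37.988)×3.286
Column 2: 5.764×0 + x×2.781 + (z_c − 5.764 − 0 − x)×3.286
The z_c×3.286 term appears on both sides and cancels. Collect the known terms of each column as K = Σ(ρt)_known − 3.286 × (depth of known layers): K_1 = 96.604676 − 3.286×37.988 = −28.223892; K_2 = 0 − 3.286×(5.764 + 0) = −18.940504.
Balance: K_1 = K_2 − x×(3.286 − 2.781), so x = (K_2 − K_1)/(3.286 − 2.781) = 9.28339/0.505 = 18.4 km.

18.4 km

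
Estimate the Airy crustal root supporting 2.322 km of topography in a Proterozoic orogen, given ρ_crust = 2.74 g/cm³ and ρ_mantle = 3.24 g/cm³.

In Airy isostatic equilibrium: the weight of the topography is balanced by the buoyancy of the root, ρ_c h = (ρ_m − ρ_c) r.
r = h · ρ_c / (ρ_m − ρ_c) = 2.322 km × 2.74 / (3.24 − 2.74) = 12.7 km.

12.7 km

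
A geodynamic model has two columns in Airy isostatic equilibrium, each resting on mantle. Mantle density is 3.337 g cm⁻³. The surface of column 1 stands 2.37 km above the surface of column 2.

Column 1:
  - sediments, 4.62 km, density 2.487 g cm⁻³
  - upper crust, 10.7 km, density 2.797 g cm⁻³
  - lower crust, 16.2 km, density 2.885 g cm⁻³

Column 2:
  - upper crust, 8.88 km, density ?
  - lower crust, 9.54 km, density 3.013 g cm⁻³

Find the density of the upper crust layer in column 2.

Take the compensation level at the base of the deeper column (depth z_c below the surface of column 1) and equate Σ ρ_i t_i down to z_c; mantle fills any gap and the z_c terms cancel.
Column 1: 4.62×2.487 + 10.7×2.797 + 16.2×2.885 + (z_c − 31.52)×3.337
Column 2: 2.37×0 + 8.88×ρ + 9.54×3.013 + (z_c − 2.37 − 18.42)×3.337
The z_c×3.337 term appears on both sides and cancels. Collect the known terms of each column as K = Σ(ρt)_known − 3.337 × (depth of known layers): K_1 = 88.15484 − 3.337×31.52 = −17.0274; K_2 = 28.74402 − 3.337×(2.37 + 18.42) = −40.63221.
Balance: K_1 = K_2 + 8.88×ρ, so ρ = (K_1 − K_2)/8.88 = 23.6048/8.88 = 2.66 g cm⁻³.

2.66 g cm⁻³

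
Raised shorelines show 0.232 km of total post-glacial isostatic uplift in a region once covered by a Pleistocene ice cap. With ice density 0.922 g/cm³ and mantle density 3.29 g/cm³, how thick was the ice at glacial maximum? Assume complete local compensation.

u = t ρ_ice/ρ_m → t = u ρ_m/ρ_ice = 0.232 km × 3.29/0.922 = 0.828 km.

0.828 km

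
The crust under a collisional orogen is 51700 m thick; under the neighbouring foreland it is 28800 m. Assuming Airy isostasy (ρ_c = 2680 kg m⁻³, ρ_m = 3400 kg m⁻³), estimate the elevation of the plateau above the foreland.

4850 m

Excess crust Δ = 51700 m − 28800 m = 22900 m, split between elevation h and root r with h + r = Δ.
Airy balance ρ_c h = (ρ_m − ρ_c) r gives r = h ρ_c/(ρ_m − ρ_c), so h (1 + ρ_c/(ρ_m − ρ_c)) = Δ, i.e. h = Δ (ρ_m − ρ_c)/ρ_m.
h = 22900 m × 720/3400 = 4850 m.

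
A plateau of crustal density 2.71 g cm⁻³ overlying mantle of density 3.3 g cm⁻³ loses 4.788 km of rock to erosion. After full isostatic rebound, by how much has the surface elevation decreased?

Rebound u = e ρ_c/ρ_m = 4.788 km × 2.71/3.3 = 3.932 km.
Net surface drop = e − u = 4.788 km − 3.932 km = e (ρ_m − ρ_c)/ρ_m = 0.856 km.

0.856 km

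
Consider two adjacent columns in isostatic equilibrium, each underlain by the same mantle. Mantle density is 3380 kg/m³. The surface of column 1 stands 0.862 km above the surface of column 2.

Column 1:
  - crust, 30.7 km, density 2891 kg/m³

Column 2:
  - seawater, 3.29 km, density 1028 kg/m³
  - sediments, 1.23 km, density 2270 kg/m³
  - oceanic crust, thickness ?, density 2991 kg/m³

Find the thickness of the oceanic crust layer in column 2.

Take the compensation level at the base of the deeper column (depth z_c below the surface of column 1) and equate Σ ρ_i t_i down to z_c; mantle fills any gap and the z_c terms cancel.
Column 1: 30.7×2891 + (z_c − 30.7)×3380
Column 2: 0.862×0 + 3.29×1028 + 1.23×2270 + x×2991 + (z_c − 0.862 − 4.52 − x)×3380
The z_c×3380 term appears on both sides and cancels. Collect the known terms of each column as K = Σ(ρt)_known − 3380 × (depth of known layers): K_1 = 88753.7 − 3380×30.7 = −15012.3; K_2 = 6174.22 − 3380×(0.862 + 4.52) = −12016.94.
Balance: K_1 = K_2 − x×(3380 − 2991), so x = (K_2 − K_1)/(3380 − 2991) = 2995.36/389 = 7.7 km.

7.7 km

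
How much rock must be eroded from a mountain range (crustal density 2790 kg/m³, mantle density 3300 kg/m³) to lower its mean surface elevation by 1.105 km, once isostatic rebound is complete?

7.15 km

Net drop Δ = e − u = e − e ρ_c/ρ_m = e (ρ_m − ρ_c)/ρ_m.
e = Δ ρ_m/(ρ_m − ρ_c) = 1.105 km × 3300/510 = 7.15 km.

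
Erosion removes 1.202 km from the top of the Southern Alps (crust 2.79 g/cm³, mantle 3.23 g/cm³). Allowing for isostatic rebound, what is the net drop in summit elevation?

0.164 km

Rebound u = e ρ_c/ρ_m = 1.202 km × 2.79/3.23 = 1.038 km.
Net surface drop = e − u = 1.202 km − 1.038 km = e (ρ_m − ρ_c)/ρ_m = 0.164 km.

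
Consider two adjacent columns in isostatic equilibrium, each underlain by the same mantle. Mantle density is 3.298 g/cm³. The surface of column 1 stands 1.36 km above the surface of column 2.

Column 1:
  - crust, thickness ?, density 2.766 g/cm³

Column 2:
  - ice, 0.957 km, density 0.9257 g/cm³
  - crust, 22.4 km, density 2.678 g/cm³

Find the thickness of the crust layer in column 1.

Take the compensation level at the base of the deeper column (depth z_c below the surface of column 1) and equate Σ ρ_i t_i down to z_c; mantle fills any gap and the z_c terms cancel.
Column 1: x×2.766 + (z_c − 0 − x)×3.298
Column 2: 1.36×0 + 0.957×0.9257 + 22.4×2.678 + (z_c − 1.36 − 23.357)×3.298
The z_c×3.298 term appears on both sides and cancels. Collect the known terms of each column as K = Σ(ρt)_known − 3.298 × (depth of known layers): K_1 = 0 − 3.298×0 = 0; K_2 = 60.8730949 − 3.298×(1.36 + 23.357) = −20.6435711.
Balance: K_1 − x×(3.298 − 2.766) = K_2, so x = (K_1 − K_2)/(3.298 − 2.766) = 20.6436/0.532 = 38.8 km.

38.8 km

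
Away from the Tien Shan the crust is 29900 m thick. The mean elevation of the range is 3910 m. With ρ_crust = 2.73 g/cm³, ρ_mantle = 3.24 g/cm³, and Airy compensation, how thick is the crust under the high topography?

54700 m

Root depth r = h ρ_c / (ρ_m − ρ_c) = 3910 m × 2.73 / 0.51 = 20930 m.
Total thickness = T + h + r = 29900 m + 3910 m + 20930 m = 54700 m.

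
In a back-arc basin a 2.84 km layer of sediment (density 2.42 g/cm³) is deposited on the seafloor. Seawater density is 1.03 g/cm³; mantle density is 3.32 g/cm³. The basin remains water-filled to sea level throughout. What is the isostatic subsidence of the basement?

Submarine loading: the sediment displaces seawater, and the subsidence is in turn flooded, so s (ρ_m − ρ_w) = t (ρ_sed − ρ_w).
s = 2.84 km × (2.42 − 1.03) / (3.32 − 1.03) = 1.72 km.

1.72 km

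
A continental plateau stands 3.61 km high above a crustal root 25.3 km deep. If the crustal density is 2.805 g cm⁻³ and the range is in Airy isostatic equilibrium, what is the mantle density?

3.21 g cm⁻³

Airy balance: ρ_c h = (ρ_m − ρ_c) r → ρ_m = ρ_c (1 + h/r).
ρ_m = 2.805 × (1 + 3.61 km/25.3 km) = 3.21 g cm⁻³.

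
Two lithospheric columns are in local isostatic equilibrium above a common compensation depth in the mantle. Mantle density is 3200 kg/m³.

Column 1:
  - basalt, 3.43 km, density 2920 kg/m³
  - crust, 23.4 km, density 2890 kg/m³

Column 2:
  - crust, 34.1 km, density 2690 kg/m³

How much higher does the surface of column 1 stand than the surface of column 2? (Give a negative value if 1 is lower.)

For any compensation level in the mantle, the mantle terms cancel and isostasy reduces to e = (Σt_1 − Σt_2) − (Σ(ρt)_1 − Σ(ρt)_2) / ρ_m.
Σt_1 = 26.83 km; Σt_2 = 34.1 km; Σ(ρt)_1 = 77641.6; Σ(ρt)_2 = 91729 (in km·kg/m³).
e = (26.83 − 34.1) − (77641.6 − 91729) / 3200 = −2.87 km.

−2.87 km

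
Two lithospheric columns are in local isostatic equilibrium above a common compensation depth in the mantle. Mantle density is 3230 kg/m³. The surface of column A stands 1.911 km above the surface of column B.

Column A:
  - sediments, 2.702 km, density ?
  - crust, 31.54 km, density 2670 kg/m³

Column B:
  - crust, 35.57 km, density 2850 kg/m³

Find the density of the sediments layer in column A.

Take the compensation level at the base of the deeper column (depth z_c below the surface of column A) and equate Σ ρ_i t_i down to z_c; mantle fills any gap and the z_c terms cancel.
Column A: 2.702×ρ + 31.54×2670 + (z_c − 34.242)×3230
Column B: 1.911×0 + 35.57×2850 + (z_c − 1.911 − 35.57)×3230
The z_c×3230 term appears on both sides and cancels. Collect the known terms of each column as K = Σ(ρt)_known − 3230 × (depth of known layers): K_A = 84211.8 − 3230×34.242 = −26389.86; K_B = 101374.5 − 3230×(1.911 + 35.57) = −19689.13.
Balance: K_A + 2.702×ρ = K_B, so ρ = (K_B − K_A)/2.702 = 6700.73/2.702 = 2480 kg/m³.

2480 kg/m³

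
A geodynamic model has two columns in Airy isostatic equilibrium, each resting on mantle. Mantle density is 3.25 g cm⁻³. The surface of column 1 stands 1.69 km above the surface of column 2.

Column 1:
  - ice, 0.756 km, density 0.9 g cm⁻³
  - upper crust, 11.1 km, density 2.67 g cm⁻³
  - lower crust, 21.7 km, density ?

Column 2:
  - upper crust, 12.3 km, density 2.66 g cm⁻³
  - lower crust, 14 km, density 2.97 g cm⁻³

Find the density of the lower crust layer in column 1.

Take the compensation level at the base of the deeper column (depth z_c below the surface of column 1) and equate Σ ρ_i t_i down to z_c; mantle fills any gap and the z_c terms cancel.
Column 1: 0.756×0.9 + 11.1×2.67 + 21.7×ρ + (z_c − 33.556)×3.25
Column 2: 1.69×0 + 12.3×2.66 + 14×2.97 + (z_c − 1.69 − 26.3)×3.25
The z_c×3.25 term appears on both sides and cancels. Collect the known terms of each column as K = Σ(ρt)_known − 3.25 × (depth of known layers): K_1 = 30.3174 − 3.25×33.556 = −78.7396; K_2 = 74.298 − 3.25×(1.69 + 26.3) = −16.6695.
Balance: K_1 + 21.7×ρ = K_2, so ρ = (K_2 − K_1)/21.7 = 62.0701/21.7 = 2.86 g cm⁻³.

2.86 g cm⁻³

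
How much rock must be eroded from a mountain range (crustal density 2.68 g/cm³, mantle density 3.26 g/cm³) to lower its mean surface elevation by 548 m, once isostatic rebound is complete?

3080 m

Net drop Δ = e − u = e − e ρ_c/ρ_m = e (ρ_m − ρ_c)/ρ_m.
e = Δ ρ_m/(ρ_m − ρ_c) = 548 m × 3.26/0.58 = 3080 m.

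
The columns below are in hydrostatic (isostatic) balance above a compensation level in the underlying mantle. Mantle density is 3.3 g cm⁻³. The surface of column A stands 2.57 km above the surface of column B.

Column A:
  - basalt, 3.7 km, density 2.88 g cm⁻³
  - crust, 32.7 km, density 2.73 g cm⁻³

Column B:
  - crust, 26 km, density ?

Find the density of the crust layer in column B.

Take the compensation level at the base of the deeper column (depth z_c below the surface of column A) and equate Σ ρ_i t_i down to z_c; mantle fills any gap and the z_c terms cancel.
Column A: 3.7×2.88 + 32.7×2.73 + (z_c − 36.4)×3.3
Column B: 2.57×0 + 26×ρ + (z_c − 2.57 − 26)×3.3
The z_c×3.3 term appears on both sides and cancels. Collect the known terms of each column as K = Σ(ρt)_known − 3.3 × (depth of known layers): K_A = 99.927 − 3.3×36.4 = −20.193; K_B = 0 − 3.3×(2.57 + 26) = −94.281.
Balance: K_A = K_B + 26×ρ, so ρ = (K_A − K_B)/26 = 74.088/26 = 2.85 g cm⁻³.

2.85 g cm⁻³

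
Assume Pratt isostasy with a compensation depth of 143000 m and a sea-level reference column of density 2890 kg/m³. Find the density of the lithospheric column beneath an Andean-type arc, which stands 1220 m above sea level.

2870 kg/m³

Pratt balance: ρ_ref D = ρ (D + h).
ρ = ρ_ref D/(D + h) = 2890 × 143000 m/(143000 m + 1220 m) = 2870 kg/m³.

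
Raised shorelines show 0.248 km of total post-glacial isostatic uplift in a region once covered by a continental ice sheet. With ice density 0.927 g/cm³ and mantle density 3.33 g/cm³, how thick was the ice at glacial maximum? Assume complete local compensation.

0.891 km

u = t ρ_ice/ρ_m → t = u ρ_m/ρ_ice = 0.248 km × 3.33/0.927 = 0.891 km.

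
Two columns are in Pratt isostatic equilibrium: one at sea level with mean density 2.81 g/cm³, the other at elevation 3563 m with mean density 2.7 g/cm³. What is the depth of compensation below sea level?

87500 m

ρ_ref D = ρ (D + h) → D (ρ_ref − ρ) = ρ h.
D = ρ h/(ρ_ref − ρ) = 2.7 × 3563 m/(2.81 − 2.7) = 87500 m.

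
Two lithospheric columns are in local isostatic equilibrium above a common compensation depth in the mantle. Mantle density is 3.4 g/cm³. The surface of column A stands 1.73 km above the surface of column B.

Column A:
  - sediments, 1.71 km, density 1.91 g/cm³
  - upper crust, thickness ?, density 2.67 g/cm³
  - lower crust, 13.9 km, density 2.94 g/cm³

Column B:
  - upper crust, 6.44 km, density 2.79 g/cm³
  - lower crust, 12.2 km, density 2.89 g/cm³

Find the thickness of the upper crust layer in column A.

Take the compensation level at the base of the deeper column (depth z_c below the surface of column A) and equate Σ ρ_i t_i down to z_c; mantle fills any gap and the z_c terms cancel.
Column A: 1.71×1.91 + x×2.67 + 13.9×2.94 + (z_c − 15.61 − x)×3.4
Column B: 1.73×0 + 6.44×2.79 + 12.2×2.89 + (z_c − 1.73 − 18.64)×3.4
The z_c×3.4 term appears on both sides and cancels. Collect the known terms of each column as K = Σ(ρt)_known − 3.4 × (depth of known layers): K_A = 44.1321 − 3.4×15.61 = −8.9419; K_B = 53.2256 − 3.4×(1.73 + 18.64) = −16.0324.
Balance: K_A − x×(3.4 − 2.67) = K_B, so x = (K_A − K_B)/(3.4 − 2.67) = 7.0905/0.73 = 9.71 km.

9.71 km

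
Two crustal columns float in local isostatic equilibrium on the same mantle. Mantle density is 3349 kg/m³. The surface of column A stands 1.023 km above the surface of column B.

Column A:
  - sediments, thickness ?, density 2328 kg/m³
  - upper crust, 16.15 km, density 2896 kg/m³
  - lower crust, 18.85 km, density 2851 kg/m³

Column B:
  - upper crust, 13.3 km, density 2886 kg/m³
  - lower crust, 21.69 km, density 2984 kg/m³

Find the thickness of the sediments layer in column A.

0.781 km

Take the compensation level at the base of the deeper column (depth z_c below the surface of column A) and equate Σ ρ_i t_i down to z_c; mantle fills any gap and the z_c terms cancel.
Column A: x×2328 + 16.15×2896 + 18.85×2851 + (z_c − 35 − x)×3349
Column B: 1.023×0 + 13.3×2886 + 21.69×2984 + (z_c − 1.023 − 34.99)×3349
The z_c×3349 term appears on both sides and cancels. Collect the known terms of each column as K = Σ(ρt)_known − 3349 × (depth of known layers): K_A = 100511.75 − 3349×35 = −16703.25; K_B = 103106.76 − 3349×(1.023 + 34.99) = −17500.777.
Balance: K_A − x×(3349 − 2328) = K_B, so x = (K_A − K_B)/(3349 − 2328) = 797.527/1021 = 0.781 km.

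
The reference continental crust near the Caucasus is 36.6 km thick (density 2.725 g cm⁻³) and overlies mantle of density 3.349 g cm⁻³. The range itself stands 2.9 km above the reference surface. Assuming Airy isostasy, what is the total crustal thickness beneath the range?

52.2 km

Root depth r = h ρ_c / (ρ_m − ρ_c) = 2.9 km × 2.725 / 0.624 = 12.66 km.
Total thickness = T + h + r = 36.6 km + 2.9 km + 12.66 km = 52.2 km.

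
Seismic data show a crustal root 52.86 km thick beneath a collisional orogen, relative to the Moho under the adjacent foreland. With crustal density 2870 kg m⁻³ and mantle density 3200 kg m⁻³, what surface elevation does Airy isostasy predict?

For local isostatic compensation: ρ_c h = (ρ_m − ρ_c) r.
h = r (ρ_m − ρ_c) / ρ_c = 52.86 km × (3200 − 2870) / 2870 = 6.08 km.

6.08 km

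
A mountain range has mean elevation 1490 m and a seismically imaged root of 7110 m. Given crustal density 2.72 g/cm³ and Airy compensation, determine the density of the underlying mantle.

3.29 g/cm³

Airy balance: ρ_c h = (ρ_m − ρ_c) r → ρ_m = ρ_c (1 + h/r).
ρ_m = 2.72 × (1 + 1490 m/7110 m) = 3.29 g/cm³.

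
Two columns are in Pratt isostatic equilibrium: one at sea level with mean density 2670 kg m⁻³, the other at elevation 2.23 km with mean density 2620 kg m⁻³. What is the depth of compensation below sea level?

ρ_ref D = ρ (D + h) → D (ρ_ref − ρ) = ρ h.
D = ρ h/(ρ_ref − ρ) = 2620 × 2.23 km/(2670 − 2620) = 117 km.

117 km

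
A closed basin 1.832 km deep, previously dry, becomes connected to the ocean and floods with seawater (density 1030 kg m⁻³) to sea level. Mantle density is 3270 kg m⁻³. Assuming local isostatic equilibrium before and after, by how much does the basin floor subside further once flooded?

After flooding the water column is d + s deep. Its weight must equal the weight of mantle displaced by the extra subsidence s: (d + s) ρ_w = s ρ_m.
s = d ρ_w / (ρ_m − ρ_w) = 1.832 km × 1030/(3270 − 1030) = 0.842 km.

0.842 km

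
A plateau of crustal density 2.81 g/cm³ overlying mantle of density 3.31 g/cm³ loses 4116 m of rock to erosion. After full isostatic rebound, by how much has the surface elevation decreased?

622 m

Rebound u = e ρ_c/ρ_m = 4116 m × 2.81/3.31 = 3494 m.
Net surface drop = e − u = 4116 m − 3494 m = e (ρ_m − ρ_c)/ρ_m = 622 m.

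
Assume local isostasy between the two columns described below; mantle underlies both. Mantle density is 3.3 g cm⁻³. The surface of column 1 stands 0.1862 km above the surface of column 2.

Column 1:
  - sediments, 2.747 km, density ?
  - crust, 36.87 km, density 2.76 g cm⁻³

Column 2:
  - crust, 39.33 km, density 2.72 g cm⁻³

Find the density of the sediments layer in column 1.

2.02 g cm⁻³

Take the compensation level at the base of the deeper column (depth z_c below the surface of column 1) and equate Σ ρ_i t_i down to z_c; mantle fills any gap and the z_c terms cancel.
Column 1: 2.747×ρ + 36.87×2.76 + (z_c − 39.617)×3.3
Column 2: 0.1862×0 + 39.33×2.72 + (z_c − 0.1862 − 39.33)×3.3
The z_c×3.3 term appears on both sides and cancels. Collect the known terms of each column as K = Σ(ρt)_known − 3.3 × (depth of known layers): K_1 = 101.7612 − 3.3×39.617 = −28.9749; K_2 = 106.9776 − 3.3×(0.1862 + 39.33) = −23.42586.
Balance: K_1 + 2.747×ρ = K_2, so ρ = (K_2 − K_1)/2.747 = 5.54904/2.747 = 2.02 g cm⁻³.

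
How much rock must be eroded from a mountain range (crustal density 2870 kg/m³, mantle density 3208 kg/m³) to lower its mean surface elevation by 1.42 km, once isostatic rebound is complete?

13.5 km

Net drop Δ = e − u = e − e ρ_c/ρ_m = e (ρ_m − ρ_c)/ρ_m.
e = Δ ρ_m/(ρ_m − ρ_c) = 1.42 km × 3208/338 = 13.5 km.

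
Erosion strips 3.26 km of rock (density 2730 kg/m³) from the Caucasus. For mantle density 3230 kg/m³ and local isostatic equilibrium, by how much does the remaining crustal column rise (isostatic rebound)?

Unloading: uplift u = e ρ_c/ρ_m = 3.26 km × 2730/3230 = 2.76 km.

2.76 km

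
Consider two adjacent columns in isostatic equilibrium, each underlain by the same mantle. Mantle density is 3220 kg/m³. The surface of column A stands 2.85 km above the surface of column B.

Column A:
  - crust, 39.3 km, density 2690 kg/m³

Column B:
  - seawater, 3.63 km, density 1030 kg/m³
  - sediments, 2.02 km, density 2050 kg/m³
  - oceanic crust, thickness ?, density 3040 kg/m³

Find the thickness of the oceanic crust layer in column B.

Take the compensation level at the base of the deeper column (depth z_c below the surface of column A) and equate Σ ρ_i t_i down to z_c; mantle fills any gap and the z_c terms cancel.
Column A: 39.3×2690 + (z_c − 39.3)×3220
Column B: 2.85×0 + 3.63×1030 + 2.02×2050 + x×3040 + (z_c − 2.85 − 5.65 − x)×3220
The z_c×3220 term appears on both sides and cancels. Collect the known terms of each column as K = Σ(ρt)_known − 3220 × (depth of known layers): K_A = 105717 − 3220×39.3 = −20829; K_B = 7879.9 − 3220×(2.85 + 5.65) = −19490.1.
Balance: K_A = K_B − x×(3220 − 3040), so x = (K_B − K_A)/(3220 − 3040) = 1338.9/180 = 7.44 km.

7.44 km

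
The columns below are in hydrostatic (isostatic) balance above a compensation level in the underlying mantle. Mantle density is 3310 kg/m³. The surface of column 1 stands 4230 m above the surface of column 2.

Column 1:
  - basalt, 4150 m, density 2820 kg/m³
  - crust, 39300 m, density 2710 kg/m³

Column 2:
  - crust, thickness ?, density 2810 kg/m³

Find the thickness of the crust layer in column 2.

Take the compensation level at the base of the deeper column (depth z_c below the surface of column 1) and equate Σ ρ_i t_i down to z_c; mantle fills any gap and the z_c terms cancel.
Column 1: 4150×2820 + 39300×2710 + (z_c − 43450)×3310
Column 2: 4230×0 + x×2810 + (z_c − 4230 − 0 − x)×3310
The z_c×3310 term appears on both sides and cancels. Collect the known terms of each column as K = Σ(ρt)_known − 3310 × (depth of known layers): K_1 = 118206000 − 3310×43450 = −25613500; K_2 = 0 − 3310×(4230 + 0) = −14001300.
Balance: K_1 = K_2 − x×(3310 − 2810), so x = (K_2 − K_1)/(3310 − 2810) = 11612200/500 = 23200 m.

23200 m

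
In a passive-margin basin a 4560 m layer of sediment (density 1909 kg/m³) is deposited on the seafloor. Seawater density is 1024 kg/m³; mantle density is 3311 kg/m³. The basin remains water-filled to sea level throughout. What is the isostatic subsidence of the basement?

1760 m

Submarine loading: the sediment displaces seawater, and the subsidence is in turn flooded, so s (ρ_m − ρ_w) = t (ρ_sed − ρ_w).
s = 4560 m × (1909 − 1024) / (3311 − 1024) = 1760 m.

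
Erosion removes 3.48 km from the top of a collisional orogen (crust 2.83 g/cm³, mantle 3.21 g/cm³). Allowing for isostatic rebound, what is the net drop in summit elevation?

0.412 km

Rebound u = e ρ_c/ρ_m = 3.48 km × 2.83/3.21 = 3.068 km.
Net surface drop = e − u = 3.48 km − 3.068 km = e (ρ_m − ρ_c)/ρ_m = 0.412 km.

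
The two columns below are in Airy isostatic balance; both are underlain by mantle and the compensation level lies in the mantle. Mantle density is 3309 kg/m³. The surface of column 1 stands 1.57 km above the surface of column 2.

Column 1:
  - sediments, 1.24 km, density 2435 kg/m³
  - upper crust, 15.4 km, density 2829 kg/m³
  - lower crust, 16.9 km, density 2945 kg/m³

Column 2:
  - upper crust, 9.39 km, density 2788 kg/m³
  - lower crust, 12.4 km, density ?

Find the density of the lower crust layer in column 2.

Take the compensation level at the base of the deeper column (depth z_c below the surface of column 1) and equate Σ ρ_i t_i down to z_c; mantle fills any gap and the z_c terms cancel.
Column 1: 1.24×2435 + 15.4×2829 + 16.9×2945 + (z_c − 33.54)×3309
Column 2: 1.57×0 + 9.39×2788 + 12.4×ρ + (z_c − 1.57 − 21.79)×3309
The z_c×3309 term appears on both sides and cancels. Collect the known terms of each column as K = Σ(ρt)_known − 3309 × (depth of known layers): K_1 = 96356.5 − 3309×33.54 = −14627.36; K_2 = 26179.32 − 3309×(1.57 + 21.79) = −51118.92.
Balance: K_1 = K_2 + 12.4×ρ, so ρ = (K_1 − K_2)/12.4 = 36491.6/12.4 = 2940 kg/m³.

2940 kg/m³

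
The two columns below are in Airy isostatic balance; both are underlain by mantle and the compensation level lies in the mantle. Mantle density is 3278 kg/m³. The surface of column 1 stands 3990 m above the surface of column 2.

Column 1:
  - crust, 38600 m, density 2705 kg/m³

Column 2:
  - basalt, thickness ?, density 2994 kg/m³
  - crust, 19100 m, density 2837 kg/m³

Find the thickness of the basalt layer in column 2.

Take the compensation level at the base of the deeper column (depth z_c below the surface of column 1) and equate Σ ρ_i t_i down to z_c; mantle fills any gap and the z_c terms cancel.
Column 1: 38600×2705 + (z_c − 38600)×3278
Column 2: 3990×0 + x×2994 + 19100×2837 + (z_c − 3990 − 19100 − x)×3278
The z_c×3278 term appears on both sides and cancels. Collect the known terms of each column as K = Σ(ρt)_known − 3278 × (depth of known layers): K_1 = 104413000 − 3278×38600 = −22117800; K_2 = 54186700 − 3278×(3990 + 19100) = −21502320.
Balance: K_1 = K_2 − x×(3278 − 2994), so x = (K_2 − K_1)/(3278 − 2994) = 615480/284 = 2170 m.

2170 m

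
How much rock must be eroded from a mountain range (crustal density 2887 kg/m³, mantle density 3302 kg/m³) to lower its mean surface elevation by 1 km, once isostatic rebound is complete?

Net drop Δ = e − u = e − e ρ_c/ρ_m = e (ρ_m − ρ_c)/ρ_m.
e = Δ ρ_m/(ρ_m − ρ_c) = 1 km × 3302/415 = 7.96 km.

7.96 km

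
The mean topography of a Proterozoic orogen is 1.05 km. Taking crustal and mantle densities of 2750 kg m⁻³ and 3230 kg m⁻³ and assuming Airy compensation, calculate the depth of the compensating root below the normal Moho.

By Archimedes' principle applied to the lithosphere: the weight of the topography is balanced by the buoyancy of the root, ρ_c h = (ρ_m − ρ_c) r.
r = h · ρ_c / (ρ_m − ρ_c) = 1.05 km × 2750 / (3230 − 2750) = 6.02 km.

6.02 km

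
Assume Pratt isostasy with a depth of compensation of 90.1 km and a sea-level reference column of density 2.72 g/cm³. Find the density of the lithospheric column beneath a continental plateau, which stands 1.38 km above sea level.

2.68 g/cm³

Pratt balance: ρ_ref D = ρ (D + h).
ρ = ρ_ref D/(D + h) = 2.72 × 90.1 km/(90.1 km + 1.38 km) = 2.68 g/cm³.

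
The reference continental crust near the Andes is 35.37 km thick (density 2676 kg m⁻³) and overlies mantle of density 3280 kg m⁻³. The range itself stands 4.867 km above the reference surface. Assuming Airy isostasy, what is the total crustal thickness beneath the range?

Root depth r = h ρ_c / (ρ_m − ρ_c) = 4.867 km × 2676 / 604 = 21.56 km.
Total thickness = T + h + r = 35.37 km + 4.867 km + 21.56 km = 61.8 km.

61.8 km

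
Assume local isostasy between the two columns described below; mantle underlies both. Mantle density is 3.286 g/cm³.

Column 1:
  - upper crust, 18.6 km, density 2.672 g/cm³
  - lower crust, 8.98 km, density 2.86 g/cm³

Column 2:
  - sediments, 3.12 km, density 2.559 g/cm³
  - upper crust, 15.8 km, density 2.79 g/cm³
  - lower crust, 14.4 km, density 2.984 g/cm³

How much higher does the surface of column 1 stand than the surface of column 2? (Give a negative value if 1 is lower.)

For any compensation level in the mantle, the mantle terms cancel and isostasy reduces to e = (Σt_1 − Σt_2) − (Σ(ρt)_1 − Σ(ρt)_2) / ρ_m.
Σt_1 = 27.58 km; Σt_2 = 33.32 km; Σ(ρt)_1 = 75.382; Σ(ρt)_2 = 95.03568 (in km·g/cm³).
e = (27.58 − 33.32) − (75.382 − 95.03568) / 3.286 = 0.241 km.

0.241 km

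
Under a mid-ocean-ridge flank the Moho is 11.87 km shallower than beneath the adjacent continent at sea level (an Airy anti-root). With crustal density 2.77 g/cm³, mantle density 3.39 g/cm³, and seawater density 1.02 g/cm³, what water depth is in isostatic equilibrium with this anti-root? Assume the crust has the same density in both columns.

Replacing a thickness d of crust by seawater at the top must be balanced by replacing crust with mantle at the base: d (ρ_c − ρ_w) = a (ρ_m − ρ_c).
d = a (ρ_m − ρ_c)/(ρ_c − ρ_w) = 11.87 km × 0.62/1.75 = 4.21 km.

4.21 km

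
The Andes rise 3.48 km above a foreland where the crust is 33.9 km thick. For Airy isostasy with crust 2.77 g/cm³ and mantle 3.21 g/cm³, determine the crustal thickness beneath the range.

Root depth r = h ρ_c / (ρ_m − ρ_c) = 3.48 km × 2.77 / 0.44 = 21.91 km.
Total thickness = T + h + r = 33.9 km + 3.48 km + 21.91 km = 59.3 km.

59.3 km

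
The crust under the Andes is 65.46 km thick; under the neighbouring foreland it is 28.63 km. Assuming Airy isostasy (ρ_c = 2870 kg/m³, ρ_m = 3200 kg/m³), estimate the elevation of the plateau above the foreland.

Excess crust Δ = 65.46 km − 28.63 km = 36.83 km, split between elevation h and root r with h + r = Δ.
Airy balance ρ_c h = (ρ_m − ρ_c) r gives r = h ρ_c/(ρ_m − ρ_c), so h (1 + ρ_c/(ρ_m − ρ_c)) = Δ, i.e. h = Δ (ρ_m − ρ_c)/ρ_m.
h = 36.83 km × 330/3200 = 3.8 km.

3.8 km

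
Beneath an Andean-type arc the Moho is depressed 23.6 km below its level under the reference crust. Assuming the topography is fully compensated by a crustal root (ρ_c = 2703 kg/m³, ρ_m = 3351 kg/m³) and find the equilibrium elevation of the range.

Equating mass per unit area of the two columns: ρ_c h = (ρ_m − ρ_c) r.
h = r (ρ_m − ρ_c) / ρ_c = 23.6 km × (3351 − 2703) / 2703 = 5.66 km.

5.66 km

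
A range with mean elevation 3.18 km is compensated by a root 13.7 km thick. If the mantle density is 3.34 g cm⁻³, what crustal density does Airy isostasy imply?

ρ_c h = (ρ_m − ρ_c) r → ρ_c (h + r) = ρ_m r → ρ_c = ρ_m r / (h + r).
ρ_c = 3.34 × 13.7 km / (3.18 km + 13.7 km) = 2.71 g cm⁻³.

2.71 g cm⁻³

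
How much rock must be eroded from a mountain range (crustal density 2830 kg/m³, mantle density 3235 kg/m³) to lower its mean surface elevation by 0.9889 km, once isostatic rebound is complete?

Net drop Δ = e − u = e − e ρ_c/ρ_m = e (ρ_m − ρ_c)/ρ_m.
e = Δ ρ_m/(ρ_m − ρ_c) = 0.9889 km × 3235/405 = 7.9 km.

7.9 km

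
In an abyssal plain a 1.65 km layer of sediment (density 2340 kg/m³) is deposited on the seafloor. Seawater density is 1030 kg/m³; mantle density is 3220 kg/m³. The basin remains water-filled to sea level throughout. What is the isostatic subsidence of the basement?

0.987 km

Submarine loading: the sediment displaces seawater, and the subsidence is in turn flooded, so s (ρ_m − ρ_w) = t (ρ_sed − ρ_w).
s = 1.65 km × (2340 − 1030) / (3220 − 1030) = 0.987 km.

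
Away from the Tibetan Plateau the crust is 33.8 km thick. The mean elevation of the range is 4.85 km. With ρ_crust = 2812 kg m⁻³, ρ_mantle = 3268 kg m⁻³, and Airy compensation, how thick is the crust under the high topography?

68.6 km

Root depth r = h ρ_c / (ρ_m − ρ_c) = 4.85 km × 2812 / 456 = 29.91 km.
Total thickness = T + h + r = 33.8 km + 4.85 km + 29.91 km = 68.6 km.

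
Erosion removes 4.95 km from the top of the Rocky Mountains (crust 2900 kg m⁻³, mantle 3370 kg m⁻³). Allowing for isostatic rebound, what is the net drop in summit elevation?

Rebound u = e ρ_c/ρ_m = 4.95 km × 2900/3370 = 4.26 km.
Net surface drop = e − u = 4.95 km − 4.26 km = e (ρ_m − ρ_c)/ρ_m = 0.69 km.

0.69 km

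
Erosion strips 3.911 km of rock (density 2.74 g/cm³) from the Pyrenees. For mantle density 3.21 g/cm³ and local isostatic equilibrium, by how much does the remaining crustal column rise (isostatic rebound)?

Unloading: uplift u = e ρ_c/ρ_m = 3.911 km × 2.74/3.21 = 3.34 km.

3.34 km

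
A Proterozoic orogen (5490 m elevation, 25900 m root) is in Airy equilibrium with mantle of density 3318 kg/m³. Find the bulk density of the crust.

ρ_c h = (ρ_m − ρ_c) r → ρ_c (h + r) = ρ_m r → ρ_c = ρ_m r / (h + r).
ρ_c = 3318 × 25900 m / (5490 m + 25900 m) = 2740 kg/m³.

2740 kg/m³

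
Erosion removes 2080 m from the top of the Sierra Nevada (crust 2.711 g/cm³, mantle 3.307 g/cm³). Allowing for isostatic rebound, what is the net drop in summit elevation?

375 m

Rebound u = e ρ_c/ρ_m = 2080 m × 2.711/3.307 = 1705 m.
Net surface drop = e − u = 2080 m − 1705 m = e (ρ_m − ρ_c)/ρ_m = 375 m.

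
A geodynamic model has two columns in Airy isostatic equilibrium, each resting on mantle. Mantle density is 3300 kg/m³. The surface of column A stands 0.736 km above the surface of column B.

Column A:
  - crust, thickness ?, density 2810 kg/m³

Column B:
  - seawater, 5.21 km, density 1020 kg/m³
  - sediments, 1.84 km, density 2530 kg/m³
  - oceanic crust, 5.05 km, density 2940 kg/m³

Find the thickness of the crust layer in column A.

Take the compensation level at the base of the deeper column (depth z_c below the surface of column A) and equate Σ ρ_i t_i down to z_c; mantle fills any gap and the z_c terms cancel.
Column A: x×2810 + (z_c − 0 − x)×3300
Column B: 0.736×0 + 5.21×1020 + 1.84×2530 + 5.05×2940 + (z_c − 0.736 − 12.1)×3300
The z_c×3300 term appears on both sides and cancels. Collect the known terms of each column as K = Σ(ρt)_known − 3300 × (depth of known layers): K_A = 0 − 3300×0 = 0; K_B = 24816.4 − 3300×(0.736 + 12.1) = −17542.4.
Balance: K_A − x×(3300 − 2810) = K_B, so x = (K_A − K_B)/(3300 − 2810) = 17542.4/490 = 35.8 km.

35.8 km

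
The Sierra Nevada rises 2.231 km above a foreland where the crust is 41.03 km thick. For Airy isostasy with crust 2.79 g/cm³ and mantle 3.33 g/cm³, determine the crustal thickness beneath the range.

54.8 km

Root depth r = h ρ_c / (ρ_m − ρ_c) = 2.231 km × 2.79 / 0.54 = 11.53 km.
Total thickness = T + h + r = 41.03 km + 2.231 km + 11.53 km = 54.8 km.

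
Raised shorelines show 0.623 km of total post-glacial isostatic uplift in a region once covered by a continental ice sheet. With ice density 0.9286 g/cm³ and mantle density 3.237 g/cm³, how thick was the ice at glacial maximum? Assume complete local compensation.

u = t ρ_ice/ρ_m → t = u ρ_m/ρ_ice = 0.623 km × 3.237/0.9286 = 2.17 km.

2.17 km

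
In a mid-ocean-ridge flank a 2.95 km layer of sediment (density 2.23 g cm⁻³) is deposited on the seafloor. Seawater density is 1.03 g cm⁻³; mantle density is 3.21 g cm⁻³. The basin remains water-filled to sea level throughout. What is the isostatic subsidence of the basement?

1.62 km

Submarine loading: the sediment displaces seawater, and the subsidence is in turn flooded, so s (ρ_m − ρ_w) = t (ρ_sed − ρ_w).
s = 2.95 km × (2.23 − 1.03) / (3.21 − 1.03) = 1.62 km.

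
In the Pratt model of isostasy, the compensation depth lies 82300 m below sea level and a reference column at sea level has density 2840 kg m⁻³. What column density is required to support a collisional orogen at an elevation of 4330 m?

Pratt balance: ρ_ref D = ρ (D + h).
ρ = ρ_ref D/(D + h) = 2840 × 82300 m/(82300 m + 4330 m) = 2700 kg m⁻³.

2700 kg m⁻³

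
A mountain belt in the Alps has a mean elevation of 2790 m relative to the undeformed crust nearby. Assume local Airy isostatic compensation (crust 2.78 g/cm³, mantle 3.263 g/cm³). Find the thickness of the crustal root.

16100 m

Isostatic balance requires: the weight of the topography is balanced by the buoyancy of the root, ρ_c h = (ρ_m − ρ_c) r.
r = h · ρ_c / (ρ_m − ρ_c) = 2790 m × 2.78 / (3.263 − 2.78) = 16100 m.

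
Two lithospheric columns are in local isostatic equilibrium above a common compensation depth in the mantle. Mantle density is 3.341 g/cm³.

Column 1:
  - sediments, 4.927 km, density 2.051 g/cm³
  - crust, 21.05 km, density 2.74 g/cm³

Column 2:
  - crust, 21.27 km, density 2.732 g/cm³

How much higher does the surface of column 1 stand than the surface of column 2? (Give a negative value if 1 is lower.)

For any compensation level in the mantle, the mantle terms cancel and isostasy reduces to e = (Σt_1 − Σt_2) − (Σ(ρt)_1 − Σ(ρt)_2) / ρ_m.
Σt_1 = 25.977 km; Σt_2 = 21.27 km; Σ(ρt)_1 = 67.782277; Σ(ρt)_2 = 58.10964 (in km·g/cm³).
e = (25.977 − 21.27) − (67.782277 − 58.10964) / 3.341 = 1.81 km.

1.81 km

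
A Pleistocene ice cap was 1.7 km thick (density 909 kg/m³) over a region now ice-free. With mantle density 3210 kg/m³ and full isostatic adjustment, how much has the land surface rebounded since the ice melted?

0.481 km

Removing the load lets mantle flow back in; uplift u satisfies ρ_ice t = ρ_m u.
u = t ρ_ice/ρ_m = 1.7 km × 909/3210 = 0.481 km.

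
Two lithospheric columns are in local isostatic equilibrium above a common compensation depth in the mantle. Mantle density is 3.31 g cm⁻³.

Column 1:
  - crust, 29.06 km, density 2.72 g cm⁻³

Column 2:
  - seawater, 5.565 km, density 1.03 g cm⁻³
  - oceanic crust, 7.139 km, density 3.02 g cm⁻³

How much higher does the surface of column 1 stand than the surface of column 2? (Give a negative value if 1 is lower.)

For any compensation level in the mantle, the mantle terms cancel and isostasy reduces to e = (Σt_1 − Σt_2) − (Σ(ρt)_1 − Σ(ρt)_2) / ρ_m.
Σt_1 = 29.06 km; Σt_2 = 12.704 km; Σ(ρt)_1 = 79.0432; Σ(ρt)_2 = 27.29173 (in km·g cm⁻³).
e = (29.06 − 12.704) − (79.0432 − 27.29173) / 3.31 = 0.721 km.

0.721 km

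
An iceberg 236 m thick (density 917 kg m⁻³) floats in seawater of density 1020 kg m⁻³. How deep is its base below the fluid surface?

212 m

Draft d = t ρ_obj/ρ_fluid = 236 m × 917/1020 = 212 m.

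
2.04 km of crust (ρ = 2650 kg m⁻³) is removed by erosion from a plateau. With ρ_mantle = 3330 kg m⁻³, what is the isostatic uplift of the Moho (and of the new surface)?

1.62 km

Unloading: uplift u = e ρ_c/ρ_m = 2.04 km × 2650/3330 = 1.62 km.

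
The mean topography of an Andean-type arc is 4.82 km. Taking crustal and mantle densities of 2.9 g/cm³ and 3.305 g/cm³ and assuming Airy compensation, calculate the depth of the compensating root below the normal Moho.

Isostatic balance requires: the weight of the topography is balanced by the buoyancy of the root, ρ_c h = (ρ_m − ρ_c) r.
r = h · ρ_c / (ρ_m − ρ_c) = 4.82 km × 2.9 / (3.305 − 2.9) = 34.5 km.

34.5 km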